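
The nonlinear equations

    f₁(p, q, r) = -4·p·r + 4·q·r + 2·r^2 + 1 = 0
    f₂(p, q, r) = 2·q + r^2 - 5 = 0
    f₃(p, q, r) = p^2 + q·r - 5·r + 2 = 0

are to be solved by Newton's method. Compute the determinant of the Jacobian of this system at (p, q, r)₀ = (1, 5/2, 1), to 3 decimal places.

J = [[-4·r, 4·r, -4·p + 4·q + 4·r], [0, 2, 2·r], [2·p, r, q - 5]].
At the point, J = [[-4.000, 4.000, 10.000], [0.000, 2.000, 2.000], [2.000, 1.000, -2.500]].
det J = 4.000.

4.000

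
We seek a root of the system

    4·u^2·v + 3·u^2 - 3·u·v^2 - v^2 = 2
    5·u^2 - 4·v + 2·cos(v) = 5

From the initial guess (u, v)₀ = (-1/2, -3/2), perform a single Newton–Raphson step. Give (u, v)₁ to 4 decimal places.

(-1.3874, 1.9058)

At (-1/2, -3/2): F = (-1.6250, 2.391474).
Jacobian J = [[8·u·v + 6·u - 3·v^2, 4·u^2 - 6·u·v - 2·v], [10·u, -2·sin(v) - 4]].
At the point, J = [[-3.7500, -0.5000], [-5.0000, -2.005010]] (det J = 5.018788).
Solving J·Δ = −F gives Δ = (-0.8874, 3.4058).
Then the next iterate is (u, v)₁ = (-1.3874, 1.9058).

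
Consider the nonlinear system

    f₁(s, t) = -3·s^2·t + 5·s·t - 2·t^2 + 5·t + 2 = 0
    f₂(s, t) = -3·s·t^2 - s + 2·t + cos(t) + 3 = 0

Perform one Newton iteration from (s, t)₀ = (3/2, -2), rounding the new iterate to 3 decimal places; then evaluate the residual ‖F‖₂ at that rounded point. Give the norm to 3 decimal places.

5.034

At (3/2, -2): F = (-17.500, -20.91615).
Jacobian J = [[-6·s·t + 5·t, -3·s^2 + 5·s - 4·t + 5], [-3·t^2 - 1, -6·s·t - sin(t) + 2]].
At the point, J = [[8.000, 13.750], [-13.000, 20.90930]] (det J = 346.02438).
Solving J·Δ = −F gives Δ = (0.226, 1.141).
Then the next iterate is (s, t)₁ = (1.726, -0.859).
Re-evaluating at (1.726, -0.859): F = (-3.50685, -3.61155), so ‖F‖₂ = 5.034.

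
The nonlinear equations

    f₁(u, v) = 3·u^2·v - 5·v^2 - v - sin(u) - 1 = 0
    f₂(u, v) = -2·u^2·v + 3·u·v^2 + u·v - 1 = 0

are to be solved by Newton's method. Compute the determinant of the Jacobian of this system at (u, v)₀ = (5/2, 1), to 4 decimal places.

125.5057

J = [[6·u·v - cos(u), 3·u^2 - 10·v - 1], [-4·u·v + 3·v^2 + v, -2·u^2 + 6·u·v + u]].
At the point, J = [[15.801144, 7.7500], [-6.0000, 5.0000]].
det J = 125.5057.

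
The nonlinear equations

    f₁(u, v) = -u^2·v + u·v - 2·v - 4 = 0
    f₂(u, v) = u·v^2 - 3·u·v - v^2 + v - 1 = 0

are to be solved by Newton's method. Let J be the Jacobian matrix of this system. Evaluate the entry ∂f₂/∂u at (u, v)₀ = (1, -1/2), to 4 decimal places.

1.7500

∂f₂/∂u = v^2 - 3·v.
At (1, -1/2) this is 1.7500.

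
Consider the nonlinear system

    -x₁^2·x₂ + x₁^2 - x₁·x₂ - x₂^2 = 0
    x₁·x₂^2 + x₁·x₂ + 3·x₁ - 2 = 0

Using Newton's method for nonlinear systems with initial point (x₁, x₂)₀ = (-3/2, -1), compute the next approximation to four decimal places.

At (-3/2, -1): F = (2.0000, -6.5000).
Jacobian J = [[-2·x₁·x₂ + 2·x₁ - x₂, -x₁^2 - x₁ - 2·x₂], [x₂^2 + x₂ + 3, 2·x₁·x₂ + x₁]].
At the point, J = [[-5.0000, 1.2500], [3.0000, 1.5000]] (det J = -11.2500).
Solving J·Δ = −F gives Δ = (0.9889, 2.3556).
Then the next iterate is (x₁, x₂)₁ = (-0.5111, 1.3556).

(-0.5111, 1.3556)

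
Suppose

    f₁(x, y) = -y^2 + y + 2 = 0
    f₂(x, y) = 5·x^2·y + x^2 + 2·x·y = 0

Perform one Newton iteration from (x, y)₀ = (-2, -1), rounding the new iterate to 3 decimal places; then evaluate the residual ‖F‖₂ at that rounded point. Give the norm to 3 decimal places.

2.940

At (-2, -1): F = (0.000, -12.000).
Jacobian J = [[0, -2·y + 1], [10·x·y + 2·x + 2·y, 5·x^2 + 2·x]].
At the point, J = [[0.000, 3.000], [14.000, 16.000]] (det J = -42.000).
Solving J·Δ = −F gives Δ = (0.857, 0.000).
Then the next iterate is (x, y)₁ = (-1.143, -1.000).
Re-evaluating at (-1.143, -1.000): F = (0.000, -2.93980), so ‖F‖₂ = 2.940.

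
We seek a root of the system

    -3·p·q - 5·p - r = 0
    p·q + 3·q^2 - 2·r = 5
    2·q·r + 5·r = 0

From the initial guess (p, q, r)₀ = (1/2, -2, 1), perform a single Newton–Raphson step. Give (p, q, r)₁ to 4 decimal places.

At (1/2, -2, 1): F = (-0.5000, 4.0000, 1.0000).
Jacobian J = [[-3·q - 5, -3·p, -1], [q, p + 6·q, -2], [0, 2·r, 2·q + 5]].
At the point, J = [[1.0000, -1.5000, -1.0000], [-2.0000, -11.5000, -2.0000], [0.0000, 2.0000, 1.0000]] (det J = -6.5000).
Solving J·Δ = −F gives Δ = (-1.0385, 1.0769, -3.1538).
Then the next iterate is (p, q, r)₁ = (-0.5385, -0.9231, -2.1538).

(-0.5385, -0.9231, -2.1538)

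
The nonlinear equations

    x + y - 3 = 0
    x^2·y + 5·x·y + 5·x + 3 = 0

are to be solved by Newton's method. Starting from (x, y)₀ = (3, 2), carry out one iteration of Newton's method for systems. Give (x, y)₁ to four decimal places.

At (3, 2): F = (2.0000, 66.0000).
Jacobian J = [[1, 1], [2·x·y + 5·y + 5, x^2 + 5·x]].
At the point, J = [[1.0000, 1.0000], [27.0000, 24.0000]] (det J = -3.0000).
Solving J·Δ = −F gives Δ = (-6.0000, 4.0000).
Then the next iterate is (x, y)₁ = (-3.0000, 6.0000).

(-3.0000, 6.0000)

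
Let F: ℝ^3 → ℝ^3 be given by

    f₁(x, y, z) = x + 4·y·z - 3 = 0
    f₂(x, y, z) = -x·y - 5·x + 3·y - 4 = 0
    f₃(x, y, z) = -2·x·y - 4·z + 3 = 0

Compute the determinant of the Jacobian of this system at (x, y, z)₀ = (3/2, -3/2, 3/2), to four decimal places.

-126.0000

J = [[1, 4·z, 4·y], [-y - 5, -x + 3, 0], [-2·y, -2·x, -4]].
At the point, J = [[1.0000, 6.0000, -6.0000], [-3.5000, 1.5000, 0.0000], [3.0000, -3.0000, -4.0000]].
det J = -126.0000.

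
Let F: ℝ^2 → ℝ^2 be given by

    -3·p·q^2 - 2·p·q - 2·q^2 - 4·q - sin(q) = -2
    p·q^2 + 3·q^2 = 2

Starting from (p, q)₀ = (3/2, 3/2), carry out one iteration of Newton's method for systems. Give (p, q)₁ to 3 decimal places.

At (3/2, 3/2): F = (-24.12249, 8.125).
Jacobian J = [[-3·q^2 - 2·q, -6·p·q - 2·p - 4·q - cos(q) - 4], [q^2, 2·p·q + 6·q]].
At the point, J = [[-9.750, -26.57074], [2.250, 13.500]] (det J = -71.84084).
Solving J·Δ = −F gives Δ = (-1.528, -0.347).
Then the next iterate is (p, q)₁ = (-0.028, 1.153).

(-0.028, 1.153)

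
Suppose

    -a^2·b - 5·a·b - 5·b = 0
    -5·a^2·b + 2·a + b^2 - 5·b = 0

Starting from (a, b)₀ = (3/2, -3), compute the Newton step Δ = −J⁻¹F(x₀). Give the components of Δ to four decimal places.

(0.5557, 3.9042)

At (3/2, -3): F = (44.2500, 60.7500).
Jacobian J = [[-2·a·b - 5·b, -a^2 - 5·a - 5], [-10·a·b + 2, -5·a^2 + 2·b - 5]].
At the point, J = [[24.0000, -14.7500], [47.0000, -22.2500]] (det J = 159.2500).
Solving J·Δ = −F gives Δ = (0.5557, 3.9042).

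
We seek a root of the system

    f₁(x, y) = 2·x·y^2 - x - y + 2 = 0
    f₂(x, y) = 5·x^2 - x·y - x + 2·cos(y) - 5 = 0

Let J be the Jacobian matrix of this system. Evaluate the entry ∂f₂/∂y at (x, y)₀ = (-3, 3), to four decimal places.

2.7178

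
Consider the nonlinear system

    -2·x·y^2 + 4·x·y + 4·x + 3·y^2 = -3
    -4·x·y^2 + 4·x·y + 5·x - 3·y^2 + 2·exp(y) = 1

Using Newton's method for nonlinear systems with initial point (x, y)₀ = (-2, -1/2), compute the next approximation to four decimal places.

At (-2, -1/2): F = (0.7500, -4.536939).
Jacobian J = [[-2·y^2 + 4·y + 4, -4·x·y + 4·x + 6·y], [-4·y^2 + 4·y + 5, -8·x·y + 4·x - 6·y + 2·exp(y)]].
At the point, J = [[1.5000, -15.0000], [2.0000, -11.786939]] (det J = 12.319592).
Solving J·Δ = −F gives Δ = (6.2416, 0.6742).
Then the next iterate is (x, y)₁ = (4.2416, 0.1742).

(4.2416, 0.1742)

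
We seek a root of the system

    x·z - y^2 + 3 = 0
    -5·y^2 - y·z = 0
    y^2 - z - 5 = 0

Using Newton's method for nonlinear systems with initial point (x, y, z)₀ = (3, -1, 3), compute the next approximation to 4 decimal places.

At (3, -1, 3): F = (11.0000, -2.0000, -7.0000).
Jacobian J = [[z, -2·y, x], [0, -10·y - z, -y], [0, 2·y, -1]].
At the point, J = [[3.0000, 2.0000, 3.0000], [0.0000, 7.0000, 1.0000], [0.0000, -2.0000, -1.0000]] (det J = -15.0000).
Solving J·Δ = −F gives Δ = (5.7333, 1.8000, -10.6000).
Then the next iterate is (x, y, z)₁ = (8.7333, 0.8000, -7.6000).

(8.7333, 0.8000, -7.6000)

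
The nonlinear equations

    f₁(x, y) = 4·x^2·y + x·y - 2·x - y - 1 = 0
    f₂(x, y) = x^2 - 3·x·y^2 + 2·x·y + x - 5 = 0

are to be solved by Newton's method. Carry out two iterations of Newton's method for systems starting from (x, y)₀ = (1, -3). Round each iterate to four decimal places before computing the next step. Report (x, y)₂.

(0.4206, -0.5254)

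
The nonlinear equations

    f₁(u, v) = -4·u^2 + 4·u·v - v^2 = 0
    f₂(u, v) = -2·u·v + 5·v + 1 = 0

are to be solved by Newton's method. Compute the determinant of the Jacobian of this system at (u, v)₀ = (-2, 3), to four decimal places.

J = [[-8·u + 4·v, 4·u - 2·v], [-2·v, -2·u + 5]].
At the point, J = [[28.0000, -14.0000], [-6.0000, 9.0000]].
det J = 168.0000.

168.0000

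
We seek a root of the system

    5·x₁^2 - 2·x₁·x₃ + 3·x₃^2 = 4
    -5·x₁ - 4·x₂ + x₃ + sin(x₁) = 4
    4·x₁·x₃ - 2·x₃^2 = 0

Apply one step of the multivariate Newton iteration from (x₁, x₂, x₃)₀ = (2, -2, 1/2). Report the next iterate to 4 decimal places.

(1.2069, -2.1535, 0.1810)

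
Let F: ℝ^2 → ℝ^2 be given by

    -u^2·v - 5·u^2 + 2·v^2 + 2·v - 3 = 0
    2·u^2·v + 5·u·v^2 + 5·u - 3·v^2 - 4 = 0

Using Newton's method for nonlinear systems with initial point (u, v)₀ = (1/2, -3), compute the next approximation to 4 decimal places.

(0.6061, -2.1914)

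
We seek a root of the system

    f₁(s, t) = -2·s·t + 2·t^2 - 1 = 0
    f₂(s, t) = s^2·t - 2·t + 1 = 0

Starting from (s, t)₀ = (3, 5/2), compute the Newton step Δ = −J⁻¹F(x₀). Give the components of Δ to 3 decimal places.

At (3, 5/2): F = (-3.500, 18.500).
Jacobian J = [[-2·t, -2·s + 4·t], [2·s·t, s^2 - 2]].
At the point, J = [[-5.000, 4.000], [15.000, 7.000]] (det J = -95.000).
Solving J·Δ = −F gives Δ = (-1.037, -0.421).

(-1.037, -0.421)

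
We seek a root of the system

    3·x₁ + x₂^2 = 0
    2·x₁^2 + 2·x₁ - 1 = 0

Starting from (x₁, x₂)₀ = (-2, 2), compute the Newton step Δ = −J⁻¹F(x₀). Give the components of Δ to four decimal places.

(0.5000, 0.1250)

At (-2, 2): F = (-2.0000, 3.0000).
Jacobian J = [[3, 2·x₂], [4·x₁ + 2, 0]].
At the point, J = [[3.0000, 4.0000], [-6.0000, 0.0000]] (det J = 24.0000).
Solving J·Δ = −F gives Δ = (0.5000, 0.1250).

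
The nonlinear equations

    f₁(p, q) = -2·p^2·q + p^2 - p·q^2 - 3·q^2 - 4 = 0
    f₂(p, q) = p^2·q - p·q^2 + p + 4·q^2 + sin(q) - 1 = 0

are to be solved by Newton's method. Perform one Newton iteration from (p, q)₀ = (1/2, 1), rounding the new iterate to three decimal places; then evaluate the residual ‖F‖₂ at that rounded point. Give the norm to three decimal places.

17.974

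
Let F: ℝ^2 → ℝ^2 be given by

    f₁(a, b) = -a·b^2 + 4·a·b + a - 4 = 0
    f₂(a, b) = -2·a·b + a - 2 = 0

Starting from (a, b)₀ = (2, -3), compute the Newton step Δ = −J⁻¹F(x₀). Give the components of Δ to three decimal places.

At (2, -3): F = (-44.000, 12.000).
Jacobian J = [[-b^2 + 4·b + 1, -2·a·b + 4·a], [-2·b + 1, -2·a]].
At the point, J = [[-20.000, 20.000], [7.000, -4.000]] (det J = -60.000).
Solving J·Δ = −F gives Δ = (-1.067, 1.133).

(-1.067, 1.133)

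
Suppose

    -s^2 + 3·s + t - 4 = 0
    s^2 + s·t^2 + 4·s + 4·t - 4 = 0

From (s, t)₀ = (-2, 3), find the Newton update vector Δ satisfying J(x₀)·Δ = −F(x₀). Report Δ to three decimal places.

(1.569, 0.015)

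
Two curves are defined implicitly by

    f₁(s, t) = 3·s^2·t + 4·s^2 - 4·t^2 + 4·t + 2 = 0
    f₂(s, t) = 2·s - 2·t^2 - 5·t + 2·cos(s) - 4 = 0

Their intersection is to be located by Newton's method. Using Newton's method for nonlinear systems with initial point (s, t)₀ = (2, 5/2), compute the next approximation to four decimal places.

At (2, 5/2): F = (33.0000, -25.832294).
Jacobian J = [[6·s·t + 8·s, 3·s^2 - 8·t + 4], [-2·sin(s) + 2, -4·t - 5]].
At the point, J = [[46.0000, -4.0000], [0.181405, -15.0000]] (det J = -689.274379).
Solving J·Δ = −F gives Δ = (-0.8681, -1.7327).
Then the next iterate is (s, t)₁ = (1.1319, 0.7673).

(1.1319, 0.7673)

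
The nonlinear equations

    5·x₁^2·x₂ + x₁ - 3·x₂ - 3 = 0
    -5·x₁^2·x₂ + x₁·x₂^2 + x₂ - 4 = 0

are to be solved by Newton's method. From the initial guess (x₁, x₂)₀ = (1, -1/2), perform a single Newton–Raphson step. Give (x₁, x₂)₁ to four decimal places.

(-0.9474, -2.8947)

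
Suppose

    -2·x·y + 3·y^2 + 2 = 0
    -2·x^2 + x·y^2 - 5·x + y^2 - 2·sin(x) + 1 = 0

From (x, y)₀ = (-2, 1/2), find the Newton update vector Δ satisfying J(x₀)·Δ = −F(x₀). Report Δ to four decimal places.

At (-2, 1/2): F = (4.7500, 4.568595).
Jacobian J = [[-2·y, -2·x + 6·y], [-4·x + y^2 - 2·cos(x) - 5, 2·x·y + 2·y]].
At the point, J = [[-1.0000, 7.0000], [4.082294, -1.0000]] (det J = -27.576056).
Solving J·Δ = −F gives Δ = (-1.3320, -0.8689).

(-1.3320, -0.8689)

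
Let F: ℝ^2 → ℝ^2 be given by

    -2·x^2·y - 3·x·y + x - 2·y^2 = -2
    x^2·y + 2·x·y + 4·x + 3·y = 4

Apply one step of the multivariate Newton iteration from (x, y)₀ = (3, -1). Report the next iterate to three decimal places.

At (3, -1): F = (30.000, -10.000).
Jacobian J = [[-4·x·y - 3·y + 1, -2·x^2 - 3·x - 4·y], [2·x·y + 2·y + 4, x^2 + 2·x + 3]].
At the point, J = [[16.000, -23.000], [-4.000, 18.000]] (det J = 196.000).
Solving J·Δ = −F gives Δ = (-1.582, 0.204).
Then the next iterate is (x, y)₁ = (1.418, -0.796).

(1.418, -0.796)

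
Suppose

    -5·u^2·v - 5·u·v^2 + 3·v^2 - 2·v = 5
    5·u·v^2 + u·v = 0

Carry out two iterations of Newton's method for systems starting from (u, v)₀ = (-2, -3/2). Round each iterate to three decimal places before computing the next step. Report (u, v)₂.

At (-2, -3/2): F = (57.250, -19.500).
Jacobian J = [[-10·u·v - 5·v^2, -5·u^2 - 10·u·v + 6·v - 2], [5·v^2 + v, 10·u·v + u]].
At the point, J = [[-41.250, -61.000], [9.750, 28.000]] (det J = -560.250).
Solving J·Δ = −F gives Δ = (0.738, 0.439).
Then the next iterate is (u, v)₁ = (-1.262, -1.061).
Round to (-1.262, -1.061) and repeat: F = (16.05144, -5.76432), J = [[-19.01843, -29.71904], [4.56761, 12.12782]].
Δ = (0.246, 0.383), so (u, v)₂ = (-1.016, -0.678).

(-1.016, -0.678)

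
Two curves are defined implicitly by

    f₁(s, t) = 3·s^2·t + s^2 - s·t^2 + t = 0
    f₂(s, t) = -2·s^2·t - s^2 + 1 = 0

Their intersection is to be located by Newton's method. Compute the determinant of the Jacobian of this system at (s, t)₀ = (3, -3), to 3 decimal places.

J = [[6·s·t + 2·s - t^2, 3·s^2 - 2·s·t + 1], [-4·s·t - 2·s, -2·s^2]].
At the point, J = [[-57.000, 46.000], [30.000, -18.000]].
det J = -354.000.

-354.000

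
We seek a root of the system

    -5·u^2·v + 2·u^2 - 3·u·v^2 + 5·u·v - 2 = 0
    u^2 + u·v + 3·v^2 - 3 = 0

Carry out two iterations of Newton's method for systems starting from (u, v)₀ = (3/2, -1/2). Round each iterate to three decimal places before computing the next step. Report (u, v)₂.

(1.311, -1.020)

At (3/2, -1/2): F = (3.250, -0.750).
Jacobian J = [[-10·u·v + 4·u - 3·v^2 + 5·v, -5·u^2 - 6·u·v + 5·u], [2·u + v, u + 6·v]].
At the point, J = [[10.250, 0.750], [2.500, -1.500]] (det J = -17.250).
Solving J·Δ = −F gives Δ = (-0.250, -0.917).
Then the next iterate is (u, v)₁ = (1.250, -1.417).
Round to (1.250, -1.417) and repeat: F = (-4.19052, 2.81492), J = [[9.60383, 9.065], [1.083, -7.252]].
Δ = (0.061, 0.397), so (u, v)₂ = (1.311, -1.020).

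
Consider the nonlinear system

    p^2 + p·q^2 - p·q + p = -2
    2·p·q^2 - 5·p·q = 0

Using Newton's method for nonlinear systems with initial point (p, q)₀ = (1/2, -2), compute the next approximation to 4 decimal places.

At (1/2, -2): F = (5.7500, 9.0000).
Jacobian J = [[2·p + q^2 - q + 1, 2·p·q - p], [2·q^2 - 5·q, 4·p·q - 5·p]].
At the point, J = [[8.0000, -2.5000], [18.0000, -6.5000]] (det J = -7.0000).
Solving J·Δ = −F gives Δ = (-2.1250, -4.5000).
Then the next iterate is (p, q)₁ = (-1.6250, -6.5000).

(-1.6250, -6.5000)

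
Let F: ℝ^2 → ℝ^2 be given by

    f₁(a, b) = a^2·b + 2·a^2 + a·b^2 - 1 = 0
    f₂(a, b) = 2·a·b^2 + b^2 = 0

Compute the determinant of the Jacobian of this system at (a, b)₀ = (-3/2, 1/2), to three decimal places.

J = [[2·a·b + 4·a + b^2, a^2 + 2·a·b], [2·b^2, 4·a·b + 2·b]].
At the point, J = [[-7.250, 0.750], [0.500, -2.000]].
det J = 14.125.

14.125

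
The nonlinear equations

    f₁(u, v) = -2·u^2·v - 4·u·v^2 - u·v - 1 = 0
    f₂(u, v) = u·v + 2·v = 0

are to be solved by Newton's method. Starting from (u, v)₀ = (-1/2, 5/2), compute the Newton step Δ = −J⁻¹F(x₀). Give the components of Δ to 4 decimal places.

At (-1/2, 5/2): F = (11.5000, 3.7500).
Jacobian J = [[-4·u·v - 4·v^2 - v, -2·u^2 - 8·u·v - u], [v, u + 2]].
At the point, J = [[-22.5000, 10.0000], [2.5000, 1.5000]] (det J = -58.7500).
Solving J·Δ = −F gives Δ = (-0.3447, -1.9255).

(-0.3447, -1.9255)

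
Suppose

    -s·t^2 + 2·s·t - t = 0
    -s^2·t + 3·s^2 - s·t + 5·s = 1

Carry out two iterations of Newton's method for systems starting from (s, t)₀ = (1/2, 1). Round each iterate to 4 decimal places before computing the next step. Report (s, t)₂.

(0.1829, 0.0179)

At (1/2, 1): F = (-0.5000, 1.5000).
Jacobian J = [[-t^2 + 2·t, -2·s·t + 2·s - 1], [-2·s·t + 6·s - t + 5, -s^2 - s]].
At the point, J = [[1.0000, -1.0000], [6.0000, -0.7500]] (det J = 5.2500).
Solving J·Δ = −F gives Δ = (-0.3571, -0.8571).
Then the next iterate is (s, t)₁ = (0.1429, 0.1429).
Round to (0.1429, 0.1429) and repeat: F = (-0.104977, -0.247577), J = [[0.265380, -0.755041], [5.673659, -0.163320]].
Δ = (0.0400, -0.1250), so (s, t)₂ = (0.1829, 0.0179).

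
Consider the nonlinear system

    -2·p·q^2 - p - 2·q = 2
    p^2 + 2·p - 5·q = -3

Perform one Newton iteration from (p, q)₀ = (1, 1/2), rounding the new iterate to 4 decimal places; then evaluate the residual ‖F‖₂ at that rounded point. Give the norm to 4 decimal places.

2.7693

At (1, 1/2): F = (-4.5000, 3.5000).
Jacobian J = [[-2·q^2 - 1, -4·p·q - 2], [2·p + 2, -5]].
At the point, J = [[-1.5000, -4.0000], [4.0000, -5.0000]] (det J = 23.5000).
Solving J·Δ = −F gives Δ = (-1.5532, -0.5426).
Then the next iterate is (p, q)₁ = (-0.5532, -0.0426).
Re-evaluating at (-0.5532, -0.0426): F = (-1.359592, 2.412630), so ‖F‖₂ = 2.7693.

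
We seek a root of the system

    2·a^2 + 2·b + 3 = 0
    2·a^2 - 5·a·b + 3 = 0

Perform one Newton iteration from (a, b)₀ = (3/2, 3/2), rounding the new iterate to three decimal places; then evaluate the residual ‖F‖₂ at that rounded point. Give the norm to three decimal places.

At (3/2, 3/2): F = (10.500, -3.750).
Jacobian J = [[4·a, 2], [4·a - 5·b, -5·a]].
At the point, J = [[6.000, 2.000], [-1.500, -7.500]] (det J = -42.000).
Solving J·Δ = −F gives Δ = (-1.696, -0.161).
Then the next iterate is (a, b)₁ = (-0.196, 1.339).
Re-evaluating at (-0.196, 1.339): F = (5.75483, 4.38905), so ‖F‖₂ = 7.238.

7.238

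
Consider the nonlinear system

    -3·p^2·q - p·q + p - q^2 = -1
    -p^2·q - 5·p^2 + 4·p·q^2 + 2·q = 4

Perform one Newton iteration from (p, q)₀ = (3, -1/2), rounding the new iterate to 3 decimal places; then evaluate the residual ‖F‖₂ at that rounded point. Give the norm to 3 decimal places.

At (3, -1/2): F = (18.750, -42.500).
Jacobian J = [[-6·p·q - q + 1, -3·p^2 - p - 2·q], [-2·p·q - 10·p + 4·q^2, -p^2 + 8·p·q + 2]].
At the point, J = [[10.500, -29.000], [-26.000, -19.000]] (det J = -953.500).
Solving J·Δ = −F gives Δ = (-1.666, 0.043).
Then the next iterate is (p, q)₁ = (1.334, -0.457).
Re-evaluating at (1.334, -0.457): F = (5.17456, -11.88410), so ‖F‖₂ = 12.962.

12.962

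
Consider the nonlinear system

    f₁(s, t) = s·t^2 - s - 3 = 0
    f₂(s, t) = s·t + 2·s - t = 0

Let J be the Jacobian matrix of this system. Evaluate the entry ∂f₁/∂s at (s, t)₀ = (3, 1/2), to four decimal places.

-0.7500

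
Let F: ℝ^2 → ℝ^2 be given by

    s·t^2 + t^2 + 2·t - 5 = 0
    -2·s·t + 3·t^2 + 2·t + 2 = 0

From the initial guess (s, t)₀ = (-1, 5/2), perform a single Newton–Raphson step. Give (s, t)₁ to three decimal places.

At (-1, 5/2): F = (0.000, 30.750).
Jacobian J = [[t^2, 2·s·t + 2·t + 2], [-2·t, -2·s + 6·t + 2]].
At the point, J = [[6.250, 2.000], [-5.000, 19.000]] (det J = 128.750).
Solving J·Δ = −F gives Δ = (0.478, -1.493).
Then the next iterate is (s, t)₁ = (-0.522, 1.007).

(-0.522, 1.007)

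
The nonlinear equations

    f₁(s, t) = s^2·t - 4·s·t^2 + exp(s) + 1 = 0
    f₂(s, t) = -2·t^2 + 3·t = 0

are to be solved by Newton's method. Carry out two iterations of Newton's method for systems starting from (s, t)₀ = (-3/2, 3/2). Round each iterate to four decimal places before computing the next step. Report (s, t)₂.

(0.2299, 1.5000)

At (-3/2, 3/2): F = (18.098130, 0.0000).
Jacobian J = [[2·s·t - 4·t^2 + exp(s), s^2 - 8·s·t], [0, -4·t + 3]].
At the point, J = [[-13.276870, 20.2500], [0.0000, -3.0000]] (det J = 39.830610).
Solving J·Δ = −F gives Δ = (1.3631, 0.0000).
Then the next iterate is (s, t)₁ = (-0.1369, 1.5000).
Round to (-0.1369, 1.5000) and repeat: F = (3.132270, 0.0000), J = [[-8.538643, 1.661542], [0.0000, -3.0000]].
Δ = (0.3668, 0.0000), so (s, t)₂ = (0.2299, 1.5000).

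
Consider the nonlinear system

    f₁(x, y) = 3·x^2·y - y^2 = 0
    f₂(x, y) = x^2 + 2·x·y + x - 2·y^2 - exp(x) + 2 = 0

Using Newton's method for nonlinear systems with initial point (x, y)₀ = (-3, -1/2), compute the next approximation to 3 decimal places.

At (-3, -1/2): F = (-13.750, 10.45021).
Jacobian J = [[6·x·y, 3·x^2 - 2·y], [2·x + 2·y - exp(x) + 1, 2·x - 4·y]].
At the point, J = [[9.000, 28.000], [-6.04979, -4.000]] (det J = 133.39404).
Solving J·Δ = −F gives Δ = (1.781, -0.081).
Then the next iterate is (x, y)₁ = (-1.219, -0.581).

(-1.219, -0.581)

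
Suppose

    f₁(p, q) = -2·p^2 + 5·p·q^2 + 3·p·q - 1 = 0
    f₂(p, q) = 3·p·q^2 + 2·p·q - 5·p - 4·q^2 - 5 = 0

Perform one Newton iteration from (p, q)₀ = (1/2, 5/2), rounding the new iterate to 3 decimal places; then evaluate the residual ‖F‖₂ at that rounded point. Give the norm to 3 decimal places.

At (1/2, 5/2): F = (17.875, -20.625).
Jacobian J = [[-4·p + 5·q^2 + 3·q, 10·p·q + 3·p], [3·q^2 + 2·q - 5, 6·p·q + 2·p - 8·q]].
At the point, J = [[36.750, 14.000], [18.750, -11.500]] (det J = -685.125).
Solving J·Δ = −F gives Δ = (0.121, -1.596).
Then the next iterate is (p, q)₁ = (0.621, 0.904).
Re-evaluating at (0.621, 0.904): F = (2.45033, -8.72862), so ‖F‖₂ = 9.066.

9.066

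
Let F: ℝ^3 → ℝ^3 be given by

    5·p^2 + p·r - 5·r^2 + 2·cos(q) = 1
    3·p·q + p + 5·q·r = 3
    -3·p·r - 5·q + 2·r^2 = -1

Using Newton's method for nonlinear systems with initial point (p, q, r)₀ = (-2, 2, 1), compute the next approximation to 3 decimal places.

(-2.576, 4.941, 2.398)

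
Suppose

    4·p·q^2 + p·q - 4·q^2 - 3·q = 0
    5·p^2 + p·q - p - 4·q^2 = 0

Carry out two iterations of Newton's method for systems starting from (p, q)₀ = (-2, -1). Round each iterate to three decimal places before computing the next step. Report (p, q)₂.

At (-2, -1): F = (-7.000, 20.000).
Jacobian J = [[4·q^2 + q, 8·p·q + p - 8·q - 3], [10·p + q - 1, p - 8·q]].
At the point, J = [[3.000, 19.000], [-22.000, 6.000]] (det J = 436.000).
Solving J·Δ = −F gives Δ = (0.968, 0.216).
Then the next iterate is (p, q)₁ = (-1.032, -0.784).
Round to (-1.032, -0.784) and repeat: F = (-1.83484, 4.70758), J = [[1.67462, 8.71270], [-12.104, 5.240]].
Δ = (0.443, 0.125), so (p, q)₂ = (-0.589, -0.659).

(-0.589, -0.659)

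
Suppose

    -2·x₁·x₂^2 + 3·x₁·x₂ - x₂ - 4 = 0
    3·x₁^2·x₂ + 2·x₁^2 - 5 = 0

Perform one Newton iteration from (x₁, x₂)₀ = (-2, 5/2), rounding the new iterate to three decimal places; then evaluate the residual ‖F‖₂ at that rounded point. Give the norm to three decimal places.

6.950

At (-2, 5/2): F = (3.500, 33.000).
Jacobian J = [[-2·x₂^2 + 3·x₂, -4·x₁·x₂ + 3·x₁ - 1], [6·x₁·x₂ + 4·x₁, 3·x₁^2]].
At the point, J = [[-5.000, 13.000], [-38.000, 12.000]] (det J = 434.000).
Solving J·Δ = −F gives Δ = (0.892, 0.074).
Then the next iterate is (x₁, x₂)₁ = (-1.108, 2.574).
Re-evaluating at (-1.108, 2.574): F = (-0.44792, 6.93535), so ‖F‖₂ = 6.950.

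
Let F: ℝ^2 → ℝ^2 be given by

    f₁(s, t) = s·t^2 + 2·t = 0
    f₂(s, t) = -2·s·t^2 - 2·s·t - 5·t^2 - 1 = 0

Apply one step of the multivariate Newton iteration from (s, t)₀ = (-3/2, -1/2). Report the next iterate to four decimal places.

(5.7500, -0.6250)

At (-3/2, -1/2): F = (-1.3750, -3.0000).
Jacobian J = [[t^2, 2·s·t + 2], [-2·t^2 - 2·t, -4·s·t - 2·s - 10·t]].
At the point, J = [[0.2500, 3.5000], [0.5000, 5.0000]] (det J = -0.5000).
Solving J·Δ = −F gives Δ = (7.2500, -0.1250).
Then the next iterate is (s, t)₁ = (5.7500, -0.6250).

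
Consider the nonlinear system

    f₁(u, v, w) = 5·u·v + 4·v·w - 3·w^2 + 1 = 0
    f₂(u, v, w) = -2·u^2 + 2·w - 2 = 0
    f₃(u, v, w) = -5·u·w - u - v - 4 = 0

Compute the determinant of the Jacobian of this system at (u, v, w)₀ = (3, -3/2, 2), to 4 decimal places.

J = [[5·v, 5·u + 4·w, 4·v - 6·w], [-4·u, 0, 2], [-5·w - 1, -1, -5·u]].
At the point, J = [[-7.5000, 23.0000, -18.0000], [-12.0000, 0.0000, 2.0000], [-11.0000, -1.0000, -15.0000]].
det J = -4877.0000.

-4877.0000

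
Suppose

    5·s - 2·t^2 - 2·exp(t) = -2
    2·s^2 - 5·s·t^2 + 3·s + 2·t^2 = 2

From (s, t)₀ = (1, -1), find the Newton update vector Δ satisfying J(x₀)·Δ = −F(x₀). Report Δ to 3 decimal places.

At (1, -1): F = (4.26424, 0.000).
Jacobian J = [[5, -4·t - 2·exp(t)], [4·s - 5·t^2 + 3, -10·s·t + 4·t]].
At the point, J = [[5.000, 3.26424], [2.000, 6.000]] (det J = 23.47152).
Solving J·Δ = −F gives Δ = (-1.090, 0.363).

(-1.090, 0.363)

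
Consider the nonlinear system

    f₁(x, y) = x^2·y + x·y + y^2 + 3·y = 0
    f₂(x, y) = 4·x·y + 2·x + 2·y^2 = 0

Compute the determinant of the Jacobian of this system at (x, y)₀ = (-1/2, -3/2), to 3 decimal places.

-1.000

J = [[2·x·y + y, x^2 + x + 2·y + 3], [4·y + 2, 4·x + 4·y]].
At the point, J = [[0.000, -0.250], [-4.000, -8.000]].
det J = -1.000.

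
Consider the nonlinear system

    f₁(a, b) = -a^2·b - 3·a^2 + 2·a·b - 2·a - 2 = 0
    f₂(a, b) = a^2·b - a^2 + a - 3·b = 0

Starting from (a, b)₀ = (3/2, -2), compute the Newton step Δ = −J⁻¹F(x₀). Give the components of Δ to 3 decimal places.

(-0.735, 8.843)

At (3/2, -2): F = (-13.250, 0.750).
Jacobian J = [[-2·a·b - 6·a + 2·b - 2, -a^2 + 2·a], [2·a·b - 2·a + 1, a^2 - 3]].
At the point, J = [[-9.000, 0.750], [-8.000, -0.750]] (det J = 12.750).
Solving J·Δ = −F gives Δ = (-0.735, 8.843).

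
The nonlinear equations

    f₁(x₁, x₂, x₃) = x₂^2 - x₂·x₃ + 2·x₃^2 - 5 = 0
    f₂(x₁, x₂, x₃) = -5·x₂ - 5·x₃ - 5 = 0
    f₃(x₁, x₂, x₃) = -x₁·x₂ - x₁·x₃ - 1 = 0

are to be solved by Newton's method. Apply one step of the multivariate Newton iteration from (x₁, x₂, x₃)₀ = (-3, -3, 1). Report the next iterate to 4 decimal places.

(-1.0000, -1.8571, 0.8571)

At (-3, -3, 1): F = (9.0000, 5.0000, -7.0000).
Jacobian J = [[0, 2·x₂ - x₃, -x₂ + 4·x₃], [0, -5, -5], [-x₂ - x₃, -x₁, -x₁]].
At the point, J = [[0.0000, -7.0000, 7.0000], [0.0000, -5.0000, -5.0000], [2.0000, 3.0000, 3.0000]] (det J = 140.0000).
Solving J·Δ = −F gives Δ = (2.0000, 1.1429, -0.1429).
Then the next iterate is (x₁, x₂, x₃)₁ = (-1.0000, -1.8571, 0.8571).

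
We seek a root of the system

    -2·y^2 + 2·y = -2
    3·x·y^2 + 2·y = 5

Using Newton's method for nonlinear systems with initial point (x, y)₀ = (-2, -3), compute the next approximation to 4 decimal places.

At (-2, -3): F = (-22.0000, -65.0000).
Jacobian J = [[0, -4·y + 2], [3·y^2, 6·x·y + 2]].
At the point, J = [[0.0000, 14.0000], [27.0000, 38.0000]] (det J = -378.0000).
Solving J·Δ = −F gives Δ = (0.1958, 1.5714).
Then the next iterate is (x, y)₁ = (-1.8042, -1.4286).

(-1.8042, -1.4286)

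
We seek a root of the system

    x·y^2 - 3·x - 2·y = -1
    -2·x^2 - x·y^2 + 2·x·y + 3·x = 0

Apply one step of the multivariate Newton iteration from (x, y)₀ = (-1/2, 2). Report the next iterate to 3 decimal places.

At (-1/2, 2): F = (-3.500, -2.000).
Jacobian J = [[y^2 - 3, 2·x·y - 2], [-4·x - y^2 + 2·y + 3, -2·x·y + 2·x]].
At the point, J = [[1.000, -4.000], [5.000, 1.000]] (det J = 21.000).
Solving J·Δ = −F gives Δ = (0.548, -0.738).
Then the next iterate is (x, y)₁ = (0.048, 1.262).

(0.048, 1.262)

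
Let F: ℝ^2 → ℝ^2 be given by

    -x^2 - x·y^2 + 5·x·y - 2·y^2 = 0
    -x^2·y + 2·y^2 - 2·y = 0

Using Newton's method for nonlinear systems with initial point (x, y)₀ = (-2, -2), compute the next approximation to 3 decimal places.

At (-2, -2): F = (16.000, 20.000).
Jacobian J = [[-2·x - y^2 + 5·y, -2·x·y + 5·x - 4·y], [-2·x·y, -x^2 + 4·y - 2]].
At the point, J = [[-10.000, -10.000], [-8.000, -14.000]] (det J = 60.000).
Solving J·Δ = −F gives Δ = (0.400, 1.200).
Then the next iterate is (x, y)₁ = (-1.600, -0.800).

(-1.600, -0.800)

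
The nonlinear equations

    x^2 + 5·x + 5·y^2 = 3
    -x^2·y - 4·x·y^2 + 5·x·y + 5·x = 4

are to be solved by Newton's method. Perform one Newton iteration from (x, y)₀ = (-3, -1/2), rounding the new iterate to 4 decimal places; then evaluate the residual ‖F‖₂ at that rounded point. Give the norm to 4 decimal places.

84.0847

At (-3, -1/2): F = (-7.7500, -4.0000).
Jacobian J = [[2·x + 5, 10·y], [-2·x·y - 4·y^2 + 5·y + 5, -x^2 - 8·x·y + 5·x]].
At the point, J = [[-1.0000, -5.0000], [-1.5000, -36.0000]] (det J = 28.5000).
Solving J·Δ = −F gives Δ = (-9.0877, 0.2675).
Then the next iterate is (x, y)₁ = (-12.0877, -0.2325).
Re-evaluating at (-12.0877, -0.2325): F = (82.944273, -13.801732), so ‖F‖₂ = 84.0847.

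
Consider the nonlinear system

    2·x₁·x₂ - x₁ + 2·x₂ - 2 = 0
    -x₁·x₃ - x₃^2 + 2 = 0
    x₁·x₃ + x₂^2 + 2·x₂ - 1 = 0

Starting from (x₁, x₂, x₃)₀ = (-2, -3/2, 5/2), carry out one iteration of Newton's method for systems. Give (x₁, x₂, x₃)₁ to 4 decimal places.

(-0.5811, -2.8378, 1.5676)

At (-2, -3/2, 5/2): F = (3.0000, 0.7500, -6.7500).
Jacobian J = [[2·x₂ - 1, 2·x₁ + 2, 0], [-x₃, 0, -x₁ - 2·x₃], [x₃, 2·x₂ + 2, x₁]].
At the point, J = [[-4.0000, -2.0000, 0.0000], [-2.5000, 0.0000, -3.0000], [2.5000, -1.0000, -2.0000]] (det J = 37.0000).
Solving J·Δ = −F gives Δ = (1.4189, -1.3378, -0.9324).
Then the next iterate is (x₁, x₂, x₃)₁ = (-0.5811, -2.8378, 1.5676).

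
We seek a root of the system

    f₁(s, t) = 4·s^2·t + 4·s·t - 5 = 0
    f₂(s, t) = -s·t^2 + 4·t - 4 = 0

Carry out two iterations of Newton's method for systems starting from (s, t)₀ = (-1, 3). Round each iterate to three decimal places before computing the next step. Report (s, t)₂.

At (-1, 3): F = (-5.000, 17.000).
Jacobian J = [[8·s·t + 4·t, 4·s^2 + 4·s], [-t^2, -2·s·t + 4]].
At the point, J = [[-12.000, 0.000], [-9.000, 10.000]] (det J = -120.000).
Solving J·Δ = −F gives Δ = (-0.417, -2.075).
Then the next iterate is (s, t)₁ = (-1.417, 0.925).
Round to (-1.417, 0.925) and repeat: F = (-2.81371, 0.91242), J = [[-6.78580, 2.36356], [-0.85563, 6.62145]].
Δ = (-0.484, -0.200), so (s, t)₂ = (-1.901, 0.725).

(-1.901, 0.725)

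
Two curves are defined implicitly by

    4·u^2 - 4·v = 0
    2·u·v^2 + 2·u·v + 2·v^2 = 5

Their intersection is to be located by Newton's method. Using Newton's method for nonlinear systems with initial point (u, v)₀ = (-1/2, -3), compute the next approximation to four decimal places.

At (-1/2, -3): F = (13.0000, 7.0000).
Jacobian J = [[8·u, -4], [2·v^2 + 2·v, 4·u·v + 2·u + 4·v]].
At the point, J = [[-4.0000, -4.0000], [12.0000, -7.0000]] (det J = 76.0000).
Solving J·Δ = −F gives Δ = (0.8289, 2.4211).
Then the next iterate is (u, v)₁ = (0.3289, -0.5789).

(0.3289, -0.5789)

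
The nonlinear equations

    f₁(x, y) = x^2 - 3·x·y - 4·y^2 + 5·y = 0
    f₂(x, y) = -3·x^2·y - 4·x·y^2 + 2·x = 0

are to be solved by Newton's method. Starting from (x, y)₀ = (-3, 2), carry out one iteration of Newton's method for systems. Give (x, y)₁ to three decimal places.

(-0.995, 0.471)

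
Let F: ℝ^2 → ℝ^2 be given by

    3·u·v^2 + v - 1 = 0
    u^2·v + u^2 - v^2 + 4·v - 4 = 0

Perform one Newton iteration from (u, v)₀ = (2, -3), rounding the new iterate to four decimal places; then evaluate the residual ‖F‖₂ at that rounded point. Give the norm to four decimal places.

At (2, -3): F = (50.0000, -33.0000).
Jacobian J = [[3·v^2, 6·u·v + 1], [2·u·v + 2·u, u^2 - 2·v + 4]].
At the point, J = [[27.0000, -35.0000], [-8.0000, 14.0000]] (det J = 98.0000).
Solving J·Δ = −F gives Δ = (4.6429, 5.0102).
Then the next iterate is (u, v)₁ = (6.6429, 2.0102).
Re-evaluating at (6.6429, 2.0102): F = (81.540164, 132.834364), so ‖F‖₂ = 155.8646.

155.8646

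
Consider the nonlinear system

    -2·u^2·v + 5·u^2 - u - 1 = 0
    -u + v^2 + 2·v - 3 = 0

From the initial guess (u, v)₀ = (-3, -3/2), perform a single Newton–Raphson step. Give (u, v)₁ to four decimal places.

(-0.1774, -5.0726)

At (-3, -3/2): F = (74.0000, -0.7500).
Jacobian J = [[-4·u·v + 10·u - 1, -2·u^2], [-1, 2·v + 2]].
At the point, J = [[-49.0000, -18.0000], [-1.0000, -1.0000]] (det J = 31.0000).
Solving J·Δ = −F gives Δ = (2.8226, -3.5726).
Then the next iterate is (u, v)₁ = (-0.1774, -5.0726).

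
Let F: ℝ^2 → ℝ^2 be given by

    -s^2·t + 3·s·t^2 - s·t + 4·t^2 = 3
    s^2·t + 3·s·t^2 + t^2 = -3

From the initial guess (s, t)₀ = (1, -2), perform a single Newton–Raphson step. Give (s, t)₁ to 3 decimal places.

(3.500, 0.467)

At (1, -2): F = (29.000, 17.000).
Jacobian J = [[-2·s·t + 3·t^2 - t, -s^2 + 6·s·t - s + 8·t], [2·s·t + 3·t^2, s^2 + 6·s·t + 2·t]].
At the point, J = [[18.000, -30.000], [8.000, -15.000]] (det J = -30.000).
Solving J·Δ = −F gives Δ = (2.500, 2.467).
Then the next iterate is (s, t)₁ = (3.500, 0.467).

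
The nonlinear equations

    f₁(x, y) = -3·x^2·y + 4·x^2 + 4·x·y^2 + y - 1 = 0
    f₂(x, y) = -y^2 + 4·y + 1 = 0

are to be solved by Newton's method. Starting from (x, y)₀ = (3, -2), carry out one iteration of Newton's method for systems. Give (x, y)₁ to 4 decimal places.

(2.5625, -0.6250)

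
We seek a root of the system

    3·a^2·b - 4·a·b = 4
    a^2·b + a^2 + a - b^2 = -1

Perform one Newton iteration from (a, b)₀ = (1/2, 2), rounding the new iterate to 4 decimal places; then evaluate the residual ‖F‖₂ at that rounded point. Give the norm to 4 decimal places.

7.6183

At (1/2, 2): F = (-6.5000, -1.7500).
Jacobian J = [[6·a·b - 4·b, 3·a^2 - 4·a], [2·a·b + 2·a + 1, a^2 - 2·b]].
At the point, J = [[-2.0000, -1.2500], [4.0000, -3.7500]] (det J = 12.5000).
Solving J·Δ = −F gives Δ = (-1.7750, -2.3600).
Then the next iterate is (a, b)₁ = (-1.2750, -0.3600).
Re-evaluating at (-1.2750, -0.3600): F = (-7.591675, 0.6358), so ‖F‖₂ = 7.6183.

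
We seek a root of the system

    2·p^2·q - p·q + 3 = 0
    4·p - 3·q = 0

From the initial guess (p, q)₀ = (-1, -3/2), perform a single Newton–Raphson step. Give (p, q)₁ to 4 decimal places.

(-0.9130, -1.2174)

At (-1, -3/2): F = (-1.5000, 0.5000).
Jacobian J = [[4·p·q - q, 2·p^2 - p], [4, -3]].
At the point, J = [[7.5000, 3.0000], [4.0000, -3.0000]] (det J = -34.5000).
Solving J·Δ = −F gives Δ = (0.0870, 0.2826).
Then the next iterate is (p, q)₁ = (-0.9130, -1.2174).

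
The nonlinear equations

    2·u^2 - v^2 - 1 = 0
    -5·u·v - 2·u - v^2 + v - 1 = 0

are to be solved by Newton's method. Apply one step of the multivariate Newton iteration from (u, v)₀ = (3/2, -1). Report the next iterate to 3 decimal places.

(1.068, -0.955)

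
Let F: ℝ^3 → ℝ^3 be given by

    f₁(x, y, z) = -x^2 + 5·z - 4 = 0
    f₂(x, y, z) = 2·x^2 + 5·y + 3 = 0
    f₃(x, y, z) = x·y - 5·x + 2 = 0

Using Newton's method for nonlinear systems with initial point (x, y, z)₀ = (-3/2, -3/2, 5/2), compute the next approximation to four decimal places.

(-0.0843, 0.1988, 0.4006)

At (-3/2, -3/2, 5/2): F = (6.2500, 0.0000, 11.7500).
Jacobian J = [[-2·x, 0, 5], [4·x, 5, 0], [y - 5, x, 0]].
At the point, J = [[3.0000, 0.0000, 5.0000], [-6.0000, 5.0000, 0.0000], [-6.5000, -1.5000, 0.0000]] (det J = 207.5000).
Solving J·Δ = −F gives Δ = (1.4157, 1.6988, -2.0994).
Then the next iterate is (x, y, z)₁ = (-0.0843, 0.1988, 0.4006).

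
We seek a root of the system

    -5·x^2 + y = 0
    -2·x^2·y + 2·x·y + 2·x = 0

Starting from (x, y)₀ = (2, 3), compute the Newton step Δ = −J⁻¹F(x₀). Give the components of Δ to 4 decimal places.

At (2, 3): F = (-17.0000, -8.0000).
Jacobian J = [[-10·x, 1], [-4·x·y + 2·y + 2, -2·x^2 + 2·x]].
At the point, J = [[-20.0000, 1.0000], [-16.0000, -4.0000]] (det J = 96.0000).
Solving J·Δ = −F gives Δ = (-0.7917, 1.1667).

(-0.7917, 1.1667)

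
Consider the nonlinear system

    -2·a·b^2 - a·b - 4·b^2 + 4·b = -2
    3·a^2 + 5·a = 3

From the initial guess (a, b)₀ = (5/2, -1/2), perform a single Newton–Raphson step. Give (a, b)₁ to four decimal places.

(1.0875, -0.4048)

At (5/2, -1/2): F = (-1.0000, 28.2500).
Jacobian J = [[-2·b^2 - b, -4·a·b - a - 8·b + 4], [6·a + 5, 0]].
At the point, J = [[0.0000, 10.5000], [20.0000, 0.0000]] (det J = -210.0000).
Solving J·Δ = −F gives Δ = (-1.4125, 0.0952).
Then the next iterate is (a, b)₁ = (1.0875, -0.4048).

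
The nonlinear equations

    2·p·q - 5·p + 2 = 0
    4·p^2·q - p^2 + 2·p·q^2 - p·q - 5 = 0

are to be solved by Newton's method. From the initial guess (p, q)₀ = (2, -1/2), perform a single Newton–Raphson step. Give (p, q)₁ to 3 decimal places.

(-0.500, -1.750)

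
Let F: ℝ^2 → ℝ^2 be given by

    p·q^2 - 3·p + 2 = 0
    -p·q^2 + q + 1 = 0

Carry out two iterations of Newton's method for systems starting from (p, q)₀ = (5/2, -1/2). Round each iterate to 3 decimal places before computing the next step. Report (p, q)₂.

(0.780, -0.661)

At (5/2, -1/2): F = (-4.875, -0.125).
Jacobian J = [[q^2 - 3, 2·p·q], [-q^2, -2·p·q + 1]].
At the point, J = [[-2.750, -2.500], [-0.250, 3.500]] (det J = -10.250).
Solving J·Δ = −F gives Δ = (-1.695, -0.085).
Then the next iterate is (p, q)₁ = (0.805, -0.585).
Round to (0.805, -0.585) and repeat: F = (-0.13951, 0.13951), J = [[-2.65777, -0.94185], [-0.34222, 1.94185]].
Δ = (-0.025, -0.076), so (p, q)₂ = (0.780, -0.661).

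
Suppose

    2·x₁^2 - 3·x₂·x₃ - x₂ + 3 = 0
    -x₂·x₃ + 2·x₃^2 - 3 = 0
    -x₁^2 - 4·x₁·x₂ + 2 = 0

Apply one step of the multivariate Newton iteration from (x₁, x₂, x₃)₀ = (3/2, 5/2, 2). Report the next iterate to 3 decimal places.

At (3/2, 5/2, 2): F = (-10.000, 0.000, -15.250).
Jacobian J = [[4·x₁, -3·x₃ - 1, -3·x₂], [0, -x₃, -x₂ + 4·x₃], [-2·x₁ - 4·x₂, -4·x₁, 0]].
At the point, J = [[6.000, -7.000, -7.500], [0.000, -2.000, 5.500], [-13.000, -6.000, 0.000]] (det J = 893.500).
Solving J·Δ = −F gives Δ = (-0.544, -1.363, -0.496).
Then the next iterate is (x₁, x₂, x₃)₁ = (0.956, 1.137, 1.504).

(0.956, 1.137, 1.504)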